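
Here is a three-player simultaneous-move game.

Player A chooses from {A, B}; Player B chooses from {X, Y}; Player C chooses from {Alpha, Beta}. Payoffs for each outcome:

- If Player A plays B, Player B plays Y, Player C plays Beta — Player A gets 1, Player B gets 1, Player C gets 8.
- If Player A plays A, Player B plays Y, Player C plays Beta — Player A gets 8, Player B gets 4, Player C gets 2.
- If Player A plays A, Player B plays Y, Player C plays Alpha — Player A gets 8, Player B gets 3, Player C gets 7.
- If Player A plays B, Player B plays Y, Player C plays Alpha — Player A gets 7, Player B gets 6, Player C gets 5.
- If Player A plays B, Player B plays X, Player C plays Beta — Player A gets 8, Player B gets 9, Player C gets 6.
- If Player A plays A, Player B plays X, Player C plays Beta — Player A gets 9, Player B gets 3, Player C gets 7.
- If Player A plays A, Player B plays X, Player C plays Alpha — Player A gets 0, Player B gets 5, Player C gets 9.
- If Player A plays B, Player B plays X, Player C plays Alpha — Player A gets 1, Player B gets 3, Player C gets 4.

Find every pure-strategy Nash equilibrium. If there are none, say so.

none

(A, X, Alpha): Player A can switch to B (0 → 1). Not NE.
(A, X, Beta): Player B can switch to Y (3 → 4). Not NE.
(A, Y, Alpha): Player B can switch to X (3 → 5). Not NE.
(A, Y, Beta): Player C can switch to Alpha (2 → 7). Not NE.
(B, X, Alpha): Player B can switch to Y (3 → 6). Not NE.
(B, X, Beta): Player A can switch to A (8 → 9). Not NE.
(B, Y, Alpha): Player A can switch to A (7 → 8). Not NE.
(B, Y, Beta): Player A can switch to A (1 → 8). Not NE.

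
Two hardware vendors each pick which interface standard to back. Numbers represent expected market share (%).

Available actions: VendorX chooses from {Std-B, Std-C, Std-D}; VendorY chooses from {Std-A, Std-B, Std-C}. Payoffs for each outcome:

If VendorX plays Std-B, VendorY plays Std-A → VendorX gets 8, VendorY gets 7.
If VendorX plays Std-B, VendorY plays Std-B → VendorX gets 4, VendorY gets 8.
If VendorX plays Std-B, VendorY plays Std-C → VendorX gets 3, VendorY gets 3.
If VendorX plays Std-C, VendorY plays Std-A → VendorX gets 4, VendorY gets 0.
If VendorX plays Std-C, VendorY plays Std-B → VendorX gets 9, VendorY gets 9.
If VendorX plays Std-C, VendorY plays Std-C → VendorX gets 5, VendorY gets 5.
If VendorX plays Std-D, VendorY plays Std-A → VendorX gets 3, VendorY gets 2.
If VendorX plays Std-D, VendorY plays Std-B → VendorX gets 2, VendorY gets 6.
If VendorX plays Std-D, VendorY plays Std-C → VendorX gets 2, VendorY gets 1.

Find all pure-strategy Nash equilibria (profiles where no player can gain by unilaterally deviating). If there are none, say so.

VendorX against Std-A: payoffs 8, 4, 3 → best response Std-B.
VendorX against Std-B: payoffs 4, 9, 2 → best response Std-C.
VendorX against Std-C: payoffs 3, 5, 2 → best response Std-C.
VendorY against Std-B: payoffs 7, 8, 3 → best response Std-B.
VendorY against Std-C: payoffs 0, 9, 5 → best response Std-B.
VendorY against Std-D: payoffs 2, 6, 1 → best response Std-B.
Mutual best responses: (Std-C, Std-B).

Pure NE: (Std-C, Std-B)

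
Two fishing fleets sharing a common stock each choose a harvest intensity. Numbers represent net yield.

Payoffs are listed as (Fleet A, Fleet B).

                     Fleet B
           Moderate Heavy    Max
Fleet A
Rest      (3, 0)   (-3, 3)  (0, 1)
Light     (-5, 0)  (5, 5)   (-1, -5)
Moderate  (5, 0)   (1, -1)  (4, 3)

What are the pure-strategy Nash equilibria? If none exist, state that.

(Rest, Moderate): Fleet A can switch to Moderate (3 → 5). Not NE.
(Rest, Heavy): Fleet A can switch to Light (-3 → 5). Not NE.
(Rest, Max): Fleet A can switch to Moderate (0 → 4). Not NE.
(Light, Moderate): Fleet A can switch to Rest (-5 → 3). Not NE.
(Light, Heavy): Fleet A gets 5, best alternative 1; Fleet B gets 5, best alternative 0. No profitable deviation — NE.
(Light, Max): Fleet A can switch to Rest (-1 → 0). Not NE.
(Moderate, Moderate): Fleet B can switch to Max (0 → 3). Not NE.
(Moderate, Heavy): Fleet A can switch to Light (1 → 5). Not NE.
(Moderate, Max): Fleet A gets 4, best alternative 0; Fleet B gets 3, best alternative 0. No profitable deviation — NE.

The pure Nash equilibria are (Light, Heavy) and (Moderate, Max).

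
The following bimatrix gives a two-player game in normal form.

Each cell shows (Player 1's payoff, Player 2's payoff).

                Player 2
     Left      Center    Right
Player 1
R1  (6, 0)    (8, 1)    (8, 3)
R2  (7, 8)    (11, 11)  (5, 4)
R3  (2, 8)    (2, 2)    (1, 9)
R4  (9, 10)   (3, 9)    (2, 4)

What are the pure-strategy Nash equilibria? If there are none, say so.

Player 1 against Left: payoffs 6, 7, 2, 9 → best response R4.
Player 1 against Center: payoffs 8, 11, 2, 3 → best response R2.
Player 1 against Right: payoffs 8, 5, 1, 2 → best response R1.
Player 2 against R1: payoffs 0, 1, 3 → best response Right.
Player 2 against R2: payoffs 8, 11, 4 → best response Center.
Player 2 against R3: payoffs 8, 2, 9 → best response Right.
Player 2 against R4: payoffs 10, 9, 4 → best response Left.
Mutual best responses: (R1, Right); (R2, Center); (R4, Left).

The pure Nash equilibria are (R1, Right), (R2, Center), (R4, Left).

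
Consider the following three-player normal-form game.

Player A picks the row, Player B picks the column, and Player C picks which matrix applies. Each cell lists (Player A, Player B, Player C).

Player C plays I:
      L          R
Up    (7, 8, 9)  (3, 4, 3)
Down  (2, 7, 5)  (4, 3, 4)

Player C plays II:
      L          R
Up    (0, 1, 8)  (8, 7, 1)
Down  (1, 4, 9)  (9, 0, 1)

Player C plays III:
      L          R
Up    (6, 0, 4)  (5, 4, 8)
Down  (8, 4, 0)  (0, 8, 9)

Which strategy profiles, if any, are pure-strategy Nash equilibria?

(Up, L, I): Player A gets 7, best alternative 2; Player B gets 8, best alternative 4; Player C gets 9, best alternative 8. No profitable deviation — NE.
(Up, L, II): Player A can switch to Down (0 → 1). Not NE.
(Up, L, III): Player A can switch to Down (6 → 8). Not NE.
(Up, R, I): Player A can switch to Down (3 → 4). Not NE.
(Up, R, II): Player A can switch to Down (8 → 9). Not NE.
(Up, R, III): Player A gets 5, best alternative 0; Player B gets 4, best alternative 0; Player C gets 8, best alternative 3. No profitable deviation — NE.
(Down, L, I): Player A can switch to Up (2 → 7). Not NE.
(Down, L, II): Player A gets 1, best alternative 0; Player B gets 4, best alternative 0; Player C gets 9, best alternative 5. No profitable deviation — NE.
(Down, L, III): Player B can switch to R (4 → 8). Not NE.
(Down, R, I): Player B can switch to L (3 → 7). Not NE.
(Down, R, II): Player B can switch to L (0 → 4). Not NE.
(Down, R, III): Player A can switch to Up (0 → 5). Not NE.

The pure Nash equilibria are (Up, L, I); (Up, R, III); (Down, L, II).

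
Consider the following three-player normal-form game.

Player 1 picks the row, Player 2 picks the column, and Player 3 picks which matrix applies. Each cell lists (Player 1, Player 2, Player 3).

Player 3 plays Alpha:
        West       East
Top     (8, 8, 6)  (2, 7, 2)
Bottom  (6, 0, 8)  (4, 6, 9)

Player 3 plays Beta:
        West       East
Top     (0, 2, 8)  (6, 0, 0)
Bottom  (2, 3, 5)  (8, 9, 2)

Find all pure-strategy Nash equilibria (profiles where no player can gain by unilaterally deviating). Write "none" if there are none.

(Bottom, East, Alpha)

(Top, West, Alpha): Player 3 can switch to Beta (6 → 8). Not NE.
(Top, West, Beta): Player 1 can switch to Bottom (0 → 2). Not NE.
(Top, East, Alpha): Player 1 can switch to Bottom (2 → 4). Not NE.
(Top, East, Beta): Player 1 can switch to Bottom (6 → 8). Not NE.
(Bottom, West, Alpha): Player 1 can switch to Top (6 → 8). Not NE.
(Bottom, West, Beta): Player 2 can switch to East (3 → 9). Not NE.
(Bottom, East, Alpha): Player 1 gets 4, best alternative 2; Player 2 gets 6, best alternative 0; Player 3 gets 9, best alternative 2. No profitable deviation — NE.
(Bottom, East, Beta): Player 3 can switch to Alpha (2 → 9). Not NE.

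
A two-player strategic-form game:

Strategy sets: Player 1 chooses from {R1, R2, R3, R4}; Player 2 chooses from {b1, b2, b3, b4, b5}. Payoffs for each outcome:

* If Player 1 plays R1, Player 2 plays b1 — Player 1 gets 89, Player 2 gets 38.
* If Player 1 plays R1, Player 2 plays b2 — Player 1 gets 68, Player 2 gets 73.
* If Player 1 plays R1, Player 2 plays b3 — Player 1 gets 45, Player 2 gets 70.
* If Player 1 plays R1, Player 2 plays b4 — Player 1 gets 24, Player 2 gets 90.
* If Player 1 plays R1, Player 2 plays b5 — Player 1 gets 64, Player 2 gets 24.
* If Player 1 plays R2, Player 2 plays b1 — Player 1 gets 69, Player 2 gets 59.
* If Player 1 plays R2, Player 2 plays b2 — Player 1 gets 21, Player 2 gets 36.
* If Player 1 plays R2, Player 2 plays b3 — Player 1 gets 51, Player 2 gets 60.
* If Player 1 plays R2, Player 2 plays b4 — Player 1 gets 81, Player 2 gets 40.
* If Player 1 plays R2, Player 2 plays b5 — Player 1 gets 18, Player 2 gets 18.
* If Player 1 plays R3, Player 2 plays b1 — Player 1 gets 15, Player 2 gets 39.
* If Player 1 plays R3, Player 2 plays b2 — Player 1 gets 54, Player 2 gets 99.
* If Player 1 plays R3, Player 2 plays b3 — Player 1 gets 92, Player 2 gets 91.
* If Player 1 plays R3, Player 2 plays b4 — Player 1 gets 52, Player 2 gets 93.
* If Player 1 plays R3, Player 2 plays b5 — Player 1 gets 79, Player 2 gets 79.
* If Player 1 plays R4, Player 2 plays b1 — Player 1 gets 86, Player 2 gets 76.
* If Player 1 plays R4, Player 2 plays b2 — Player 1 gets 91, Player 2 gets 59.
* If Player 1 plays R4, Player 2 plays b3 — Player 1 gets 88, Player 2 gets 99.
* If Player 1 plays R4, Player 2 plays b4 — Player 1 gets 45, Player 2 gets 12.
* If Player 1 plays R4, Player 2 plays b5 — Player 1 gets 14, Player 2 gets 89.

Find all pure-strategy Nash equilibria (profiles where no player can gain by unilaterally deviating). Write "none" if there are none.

(R1, b1): Player 2 can switch to b2 (38 → 73). Not NE.
(R1, b2): Player 1 can switch to R4 (68 → 91). Not NE.
(R1, b3): Player 1 can switch to R2 (45 → 51). Not NE.
(R1, b4): Player 1 can switch to R2 (24 → 81). Not NE.
(R1, b5): Player 1 can switch to R3 (64 → 79). Not NE.
(R2, b1): Player 1 can switch to R1 (69 → 89). Not NE.
(R2, b2): Player 1 can switch to R1 (21 → 68). Not NE.
(R2, b3): Player 1 can switch to R3 (51 → 92). Not NE.
(R2, b4): Player 2 can switch to b1 (40 → 59). Not NE.
(R2, b5): Player 1 can switch to R1 (18 → 64). Not NE.
(The remaining 10 profiles each have a profitable deviation by the same check.)

There is no pure-strategy Nash equilibrium.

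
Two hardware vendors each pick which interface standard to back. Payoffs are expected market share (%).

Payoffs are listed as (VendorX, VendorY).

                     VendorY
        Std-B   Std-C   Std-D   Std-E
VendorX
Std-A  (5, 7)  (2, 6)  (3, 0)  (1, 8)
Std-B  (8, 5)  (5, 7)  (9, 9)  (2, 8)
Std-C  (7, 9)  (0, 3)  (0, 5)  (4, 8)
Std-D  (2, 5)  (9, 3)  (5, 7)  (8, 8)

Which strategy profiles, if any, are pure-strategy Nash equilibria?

The pure Nash equilibria are (Std-B, Std-D), (Std-D, Std-E).

(Std-A, Std-B): VendorX can switch to Std-B (5 → 8). Not NE.
(Std-A, Std-C): VendorX can switch to Std-B (2 → 5). Not NE.
(Std-A, Std-D): VendorX can switch to Std-B (3 → 9). Not NE.
(Std-A, Std-E): VendorX can switch to Std-B (1 → 2). Not NE.
(Std-B, Std-B): VendorY can switch to Std-C (5 → 7). Not NE.
(Std-B, Std-C): VendorX can switch to Std-D (5 → 9). Not NE.
(Std-B, Std-D): VendorX gets 9, best alternative 5; VendorY gets 9, best alternative 8. No profitable deviation — NE.
(Std-B, Std-E): VendorX can switch to Std-C (2 → 4). Not NE.
(Std-C, Std-B): VendorX can switch to Std-B (7 → 8). Not NE.
(Std-C, Std-C): VendorX can switch to Std-A (0 → 2). Not NE.
(Std-C, Std-D): VendorX can switch to Std-A (0 → 3). Not NE.
(Std-C, Std-E): VendorX can switch to Std-D (4 → 8). Not NE.
(Std-D, Std-B): VendorX can switch to Std-A (2 → 5). Not NE.
(Std-D, Std-E): VendorX gets 8, best alternative 4; VendorY gets 8, best alternative 7. No profitable deviation — NE.
(The remaining 2 profiles each have a profitable deviation by the same check.)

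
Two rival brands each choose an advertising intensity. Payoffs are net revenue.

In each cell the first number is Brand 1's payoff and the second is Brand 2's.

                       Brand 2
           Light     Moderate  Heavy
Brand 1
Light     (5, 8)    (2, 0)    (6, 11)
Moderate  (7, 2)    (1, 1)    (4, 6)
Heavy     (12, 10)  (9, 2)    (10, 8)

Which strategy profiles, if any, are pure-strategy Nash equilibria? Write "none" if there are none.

(Heavy, Light)

(Light, Light): Brand 1 can switch to Moderate (5 → 7). Not NE.
(Light, Moderate): Brand 1 can switch to Heavy (2 → 9). Not NE.
(Light, Heavy): Brand 1 can switch to Heavy (6 → 10). Not NE.
(Moderate, Light): Brand 1 can switch to Heavy (7 → 12). Not NE.
(Moderate, Moderate): Brand 1 can switch to Light (1 → 2). Not NE.
(Moderate, Heavy): Brand 1 can switch to Light (4 → 6). Not NE.
(Heavy, Light): Brand 1 gets 12, best alternative 7; Brand 2 gets 10, best alternative 8. No profitable deviation — NE.
(Heavy, Moderate): Brand 2 can switch to Light (2 → 10). Not NE.
(Heavy, Heavy): Brand 2 can switch to Light (8 → 10). Not NE.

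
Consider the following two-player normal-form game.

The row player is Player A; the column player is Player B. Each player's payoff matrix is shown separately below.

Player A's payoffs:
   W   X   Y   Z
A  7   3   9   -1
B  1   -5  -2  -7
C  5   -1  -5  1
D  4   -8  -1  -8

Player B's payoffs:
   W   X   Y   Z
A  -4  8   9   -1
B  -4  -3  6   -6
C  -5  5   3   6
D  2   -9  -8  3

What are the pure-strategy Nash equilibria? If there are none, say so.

The pure Nash equilibria are (A, Y) and (C, Z).

Player A against W: payoffs 7, 1, 5, 4 → best response A.
Player A against X: payoffs 3, -5, -1, -8 → best response A.
Player A against Y: payoffs 9, -2, -5, -1 → best response A.
Player A against Z: payoffs -1, -7, 1, -8 → best response C.
Player B against A: payoffs -4, 8, 9, -1 → best response Y.
Player B against B: payoffs -4, -3, 6, -6 → best response Y.
Player B against C: payoffs -5, 5, 3, 6 → best response Z.
Player B against D: payoffs 2, -9, -8, 3 → best response Z.
Mutual best responses: (A, Y); (C, Z).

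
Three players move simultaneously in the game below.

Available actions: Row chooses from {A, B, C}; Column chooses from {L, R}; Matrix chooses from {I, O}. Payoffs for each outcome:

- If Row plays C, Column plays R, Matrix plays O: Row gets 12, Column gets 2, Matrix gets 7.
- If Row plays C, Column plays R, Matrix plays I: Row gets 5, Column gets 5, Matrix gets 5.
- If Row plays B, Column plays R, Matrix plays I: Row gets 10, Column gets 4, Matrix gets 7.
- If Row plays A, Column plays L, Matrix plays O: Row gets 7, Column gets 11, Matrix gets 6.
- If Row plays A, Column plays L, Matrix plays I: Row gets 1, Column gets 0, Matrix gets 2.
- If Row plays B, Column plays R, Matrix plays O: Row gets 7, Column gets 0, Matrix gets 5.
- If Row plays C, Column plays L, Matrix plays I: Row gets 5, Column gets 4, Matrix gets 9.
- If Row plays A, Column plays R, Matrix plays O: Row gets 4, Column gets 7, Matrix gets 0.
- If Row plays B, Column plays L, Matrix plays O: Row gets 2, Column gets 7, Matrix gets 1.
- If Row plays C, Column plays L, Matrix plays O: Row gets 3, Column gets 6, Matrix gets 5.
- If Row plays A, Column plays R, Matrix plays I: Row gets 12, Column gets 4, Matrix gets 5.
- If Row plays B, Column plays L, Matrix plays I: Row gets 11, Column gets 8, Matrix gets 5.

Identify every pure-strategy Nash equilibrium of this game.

(A, L, O) and (A, R, I) and (B, L, I)

Row against (L, I): payoffs 1, 11, 5 → best response B.
Row against (L, O): payoffs 7, 2, 3 → best response A.
Row against (R, I): payoffs 12, 10, 5 → best response A.
Row against (R, O): payoffs 4, 7, 12 → best response C.
Column against (A, I): payoffs 0, 4 → best response R.
Column against (A, O): payoffs 11, 7 → best response L.
Column against (B, I): payoffs 8, 4 → best response L.
Column against (B, O): payoffs 7, 0 → best response L.
Column against (C, I): payoffs 4, 5 → best response R.
Column against (C, O): payoffs 6, 2 → best response L.
Matrix against (A, L): payoffs 2, 6 → best response O.
Matrix against (A, R): payoffs 5, 0 → best response I.
Matrix against (B, L): payoffs 5, 1 → best response I.
Matrix against (B, R): payoffs 7, 5 → best response I.
Matrix against (C, L): payoffs 9, 5 → best response I.
Matrix against (C, R): payoffs 5, 7 → best response O.
Mutual best responses: (A, L, O); (A, R, I); (B, L, I).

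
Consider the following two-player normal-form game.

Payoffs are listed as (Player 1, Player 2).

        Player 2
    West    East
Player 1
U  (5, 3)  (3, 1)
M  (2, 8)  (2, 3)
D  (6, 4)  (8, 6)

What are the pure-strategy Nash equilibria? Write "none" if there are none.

The unique pure-strategy Nash equilibrium is (D, East).

Player 1 against West: payoffs 5, 2, 6 → best response D.
Player 1 against East: payoffs 3, 2, 8 → best response D.
Player 2 against U: payoffs 3, 1 → best response West.
Player 2 against M: payoffs 8, 3 → best response West.
Player 2 against D: payoffs 4, 6 → best response East.
Mutual best responses: (D, East).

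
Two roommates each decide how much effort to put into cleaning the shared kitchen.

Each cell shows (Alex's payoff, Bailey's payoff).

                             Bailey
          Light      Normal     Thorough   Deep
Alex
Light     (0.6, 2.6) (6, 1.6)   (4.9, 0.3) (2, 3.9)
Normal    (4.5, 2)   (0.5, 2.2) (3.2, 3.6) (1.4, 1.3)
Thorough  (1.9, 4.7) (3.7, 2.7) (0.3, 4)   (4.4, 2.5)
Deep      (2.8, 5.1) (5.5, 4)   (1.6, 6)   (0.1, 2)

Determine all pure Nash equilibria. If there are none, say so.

For each strategy profile, look for a profitable unilateral deviation.
(Light, Light): Alex can switch to Normal (0.6 → 4.5). Not NE.
(Light, Normal): Bailey can switch to Light (1.6 → 2.6). Not NE.
(Light, Thorough): Bailey can switch to Light (0.3 → 2.6). Not NE.
(Light, Deep): Alex can switch to Thorough (2 → 4.4). Not NE.
(Normal, Light): Bailey can switch to Normal (2 → 2.2). Not NE.
(Normal, Normal): Alex can switch to Light (0.5 → 6). Not NE.
(Normal, Thorough): Alex can switch to Light (3.2 → 4.9). Not NE.
(Normal, Deep): Alex can switch to Light (1.4 → 2). Not NE.
(Thorough, Light): Alex can switch to Normal (1.9 → 4.5). Not NE.
(Thorough, Normal): Alex can switch to Light (3.7 → 6). Not NE.
(The remaining 6 profiles each have a profitable deviation by the same check.)

No pure-strategy Nash equilibrium.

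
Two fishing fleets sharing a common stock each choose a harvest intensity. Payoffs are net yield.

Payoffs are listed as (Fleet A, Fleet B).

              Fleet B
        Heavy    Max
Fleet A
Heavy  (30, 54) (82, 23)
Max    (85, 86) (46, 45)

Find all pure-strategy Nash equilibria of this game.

The unique pure-strategy Nash equilibrium is (Max, Heavy).

Fleet A against Heavy: payoffs 30, 85 → best response Max.
Fleet A against Max: payoffs 82, 46 → best response Heavy.
Fleet B against Heavy: payoffs 54, 23 → best response Heavy.
Fleet B against Max: payoffs 86, 45 → best response Heavy.
Mutual best responses: (Max, Heavy).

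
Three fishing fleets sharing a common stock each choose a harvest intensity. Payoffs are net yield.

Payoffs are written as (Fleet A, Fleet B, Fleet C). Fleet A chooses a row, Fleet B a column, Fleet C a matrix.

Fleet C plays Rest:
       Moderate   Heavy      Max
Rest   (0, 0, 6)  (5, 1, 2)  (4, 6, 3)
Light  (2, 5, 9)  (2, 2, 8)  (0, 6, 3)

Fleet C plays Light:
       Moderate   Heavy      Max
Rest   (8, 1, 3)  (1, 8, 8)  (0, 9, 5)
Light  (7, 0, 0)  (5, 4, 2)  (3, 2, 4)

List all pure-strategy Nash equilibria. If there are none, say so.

Fleet A against (Moderate, Rest): payoffs 0, 2 → best response Light.
Fleet A against (Moderate, Light): payoffs 8, 7 → best response Rest.
Fleet A against (Heavy, Rest): payoffs 5, 2 → best response Rest.
Fleet A against (Heavy, Light): payoffs 1, 5 → best response Light.
Fleet A against (Max, Rest): payoffs 4, 0 → best response Rest.
Fleet A against (Max, Light): payoffs 0, 3 → best response Light.
Fleet B against (Rest, Rest): payoffs 0, 1, 6 → best response Max.
Fleet B against (Rest, Light): payoffs 1, 8, 9 → best response Max.
Fleet B against (Light, Rest): payoffs 5, 2, 6 → best response Max.
Fleet B against (Light, Light): payoffs 0, 4, 2 → best response Heavy.
Fleet C against (Rest, Moderate): payoffs 6, 3 → best response Rest.
Fleet C against (Rest, Heavy): payoffs 2, 8 → best response Light.
Fleet C against (Rest, Max): payoffs 3, 5 → best response Light.
Fleet C against (Light, Moderate): payoffs 9, 0 → best response Rest.
Fleet C against (Light, Heavy): payoffs 8, 2 → best response Rest.
Fleet C against (Light, Max): payoffs 3, 4 → best response Light.
No profile is a mutual best response for all players.

none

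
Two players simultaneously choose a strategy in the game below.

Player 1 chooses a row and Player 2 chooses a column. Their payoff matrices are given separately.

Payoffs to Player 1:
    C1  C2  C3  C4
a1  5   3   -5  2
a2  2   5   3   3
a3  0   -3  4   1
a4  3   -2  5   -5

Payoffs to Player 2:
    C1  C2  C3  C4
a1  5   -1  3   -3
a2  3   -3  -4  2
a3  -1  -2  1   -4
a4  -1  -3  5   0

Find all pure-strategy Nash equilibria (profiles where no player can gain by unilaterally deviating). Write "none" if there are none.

Pure-strategy Nash equilibria: (a1, C1), (a4, C3)

(a1, C1): Player 1 gets 5, best alternative 3; Player 2 gets 5, best alternative 3. No profitable deviation — NE.
(a1, C2): Player 1 can switch to a2 (3 → 5). Not NE.
(a1, C3): Player 1 can switch to a2 (-5 → 3). Not NE.
(a1, C4): Player 1 can switch to a2 (2 → 3). Not NE.
(a2, C1): Player 1 can switch to a1 (2 → 5). Not NE.
(a2, C2): Player 2 can switch to C1 (-3 → 3). Not NE.
(a2, C3): Player 1 can switch to a3 (3 → 4). Not NE.
(a2, C4): Player 2 can switch to C1 (2 → 3). Not NE.
(a3, C1): Player 1 can switch to a1 (0 → 5). Not NE.
(a3, C2): Player 1 can switch to a1 (-3 → 3). Not NE.
(a3, C3): Player 1 can switch to a4 (4 → 5). Not NE.
(a3, C4): Player 1 can switch to a1 (1 → 2). Not NE.
(a4, C1): Player 1 can switch to a1 (3 → 5). Not NE.
(a4, C3): Player 1 gets 5, best alternative 4; Player 2 gets 5, best alternative 0. No profitable deviation — NE.
(The remaining 2 profiles each have a profitable deviation by the same check.)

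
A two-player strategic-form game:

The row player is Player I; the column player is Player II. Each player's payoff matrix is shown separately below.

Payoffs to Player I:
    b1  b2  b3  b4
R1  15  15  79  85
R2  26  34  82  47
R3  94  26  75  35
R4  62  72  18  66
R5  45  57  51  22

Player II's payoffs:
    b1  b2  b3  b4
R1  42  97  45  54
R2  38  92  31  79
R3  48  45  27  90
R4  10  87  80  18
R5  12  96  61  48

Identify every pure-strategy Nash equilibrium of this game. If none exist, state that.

(R4, b2)

(R1, b1): Player I can switch to R2 (15 → 26). Not NE.
(R1, b2): Player I can switch to R2 (15 → 34). Not NE.
(R1, b3): Player I can switch to R2 (79 → 82). Not NE.
(R1, b4): Player II can switch to b2 (54 → 97). Not NE.
(R2, b1): Player I can switch to R3 (26 → 94). Not NE.
(R2, b2): Player I can switch to R4 (34 → 72). Not NE.
(R2, b3): Player II can switch to b1 (31 → 38). Not NE.
(R2, b4): Player I can switch to R1 (47 → 85). Not NE.
(R3, b1): Player II can switch to b4 (48 → 90). Not NE.
(R3, b2): Player I can switch to R2 (26 → 34). Not NE.
(R3, b3): Player I can switch to R1 (75 → 79). Not NE.
(R3, b4): Player I can switch to R1 (35 → 85). Not NE.
(R4, b2): Player I gets 72, best alternative 57; Player II gets 87, best alternative 80. No profitable deviation — NE.
(The remaining 7 profiles each have a profitable deviation by the same check.)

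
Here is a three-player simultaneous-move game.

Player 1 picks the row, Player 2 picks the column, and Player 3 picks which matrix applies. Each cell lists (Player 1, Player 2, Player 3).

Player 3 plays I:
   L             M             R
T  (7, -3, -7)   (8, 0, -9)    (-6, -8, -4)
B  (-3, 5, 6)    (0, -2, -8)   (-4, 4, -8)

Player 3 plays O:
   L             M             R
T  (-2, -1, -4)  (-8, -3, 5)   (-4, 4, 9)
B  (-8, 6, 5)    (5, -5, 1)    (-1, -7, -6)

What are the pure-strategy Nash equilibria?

For each strategy profile, look for a profitable unilateral deviation.
(T, L, I): Player 2 can switch to M (-3 → 0). Not NE.
(T, L, O): Player 2 can switch to R (-1 → 4). Not NE.
(T, M, I): Player 3 can switch to O (-9 → 5). Not NE.
(T, M, O): Player 1 can switch to B (-8 → 5). Not NE.
(T, R, I): Player 1 can switch to B (-6 → -4). Not NE.
(T, R, O): Player 1 can switch to B (-4 → -1). Not NE.
(B, L, I): Player 1 can switch to T (-3 → 7). Not NE.
(B, L, O): Player 1 can switch to T (-8 → -2). Not NE.
(B, M, I): Player 1 can switch to T (0 → 8). Not NE.
(B, M, O): Player 2 can switch to L (-5 → 6). Not NE.
(The remaining 2 profiles each have a profitable deviation by the same check.)

No pure-strategy Nash equilibrium.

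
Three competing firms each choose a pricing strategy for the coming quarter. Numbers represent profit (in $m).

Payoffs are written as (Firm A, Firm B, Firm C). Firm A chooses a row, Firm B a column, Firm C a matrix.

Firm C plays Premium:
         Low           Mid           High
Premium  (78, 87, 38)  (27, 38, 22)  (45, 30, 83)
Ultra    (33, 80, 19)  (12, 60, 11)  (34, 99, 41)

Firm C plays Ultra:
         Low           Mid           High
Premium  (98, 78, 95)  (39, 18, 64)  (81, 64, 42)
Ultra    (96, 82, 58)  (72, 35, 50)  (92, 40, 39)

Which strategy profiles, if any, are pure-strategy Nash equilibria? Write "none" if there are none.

(Premium, Low, Ultra)

(Premium, Low, Premium): Firm C can switch to Ultra (38 → 95). Not NE.
(Premium, Low, Ultra): Firm A gets 98, best alternative 96; Firm B gets 78, best alternative 64; Firm C gets 95, best alternative 38. No profitable deviation — NE.
(Premium, Mid, Premium): Firm B can switch to Low (38 → 87). Not NE.
(Premium, Mid, Ultra): Firm A can switch to Ultra (39 → 72). Not NE.
(Premium, High, Premium): Firm B can switch to Low (30 → 87). Not NE.
(Premium, High, Ultra): Firm A can switch to Ultra (81 → 92). Not NE.
(Ultra, Low, Premium): Firm A can switch to Premium (33 → 78). Not NE.
(The remaining 5 profiles each have a profitable deviation by the same check.)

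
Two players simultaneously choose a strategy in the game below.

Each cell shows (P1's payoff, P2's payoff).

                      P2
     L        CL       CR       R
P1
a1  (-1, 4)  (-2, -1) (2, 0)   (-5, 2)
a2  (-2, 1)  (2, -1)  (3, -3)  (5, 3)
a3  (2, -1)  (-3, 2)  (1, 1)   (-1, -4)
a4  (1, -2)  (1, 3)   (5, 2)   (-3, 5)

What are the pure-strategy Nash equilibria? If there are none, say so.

(a2, R)

P1 against L: payoffs -1, -2, 2, 1 → best response a3.
P1 against CL: payoffs -2, 2, -3, 1 → best response a2.
P1 against CR: payoffs 2, 3, 1, 5 → best response a4.
P1 against R: payoffs -5, 5, -1, -3 → best response a2.
P2 against a1: payoffs 4, -1, 0, 2 → best response L.
P2 against a2: payoffs 1, -1, -3, 3 → best response R.
P2 against a3: payoffs -1, 2, 1, -4 → best response CL.
P2 against a4: payoffs -2, 3, 2, 5 → best response R.
Mutual best responses: (a2, R).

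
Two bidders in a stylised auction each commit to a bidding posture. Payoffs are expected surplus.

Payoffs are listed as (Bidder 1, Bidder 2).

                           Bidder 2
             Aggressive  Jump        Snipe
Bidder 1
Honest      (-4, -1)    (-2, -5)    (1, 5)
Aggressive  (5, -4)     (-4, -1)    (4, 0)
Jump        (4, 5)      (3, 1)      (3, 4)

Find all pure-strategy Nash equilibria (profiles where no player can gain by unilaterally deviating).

Bidder 1 against Aggressive: payoffs -4, 5, 4 → best response Aggressive.
Bidder 1 against Jump: payoffs -2, -4, 3 → best response Jump.
Bidder 1 against Snipe: payoffs 1, 4, 3 → best response Aggressive.
Bidder 2 against Honest: payoffs -1, -5, 5 → best response Snipe.
Bidder 2 against Aggressive: payoffs -4, -1, 0 → best response Snipe.
Bidder 2 against Jump: payoffs 5, 1, 4 → best response Aggressive.
Mutual best responses: (Aggressive, Snipe).

(Aggressive, Snipe)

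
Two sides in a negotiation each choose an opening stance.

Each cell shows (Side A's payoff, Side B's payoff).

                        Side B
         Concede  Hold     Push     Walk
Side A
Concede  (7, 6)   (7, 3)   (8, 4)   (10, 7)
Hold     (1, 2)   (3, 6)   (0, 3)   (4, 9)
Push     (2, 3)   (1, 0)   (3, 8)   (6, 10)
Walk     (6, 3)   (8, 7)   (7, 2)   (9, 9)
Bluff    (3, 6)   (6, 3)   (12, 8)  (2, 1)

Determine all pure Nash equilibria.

Pure-strategy Nash equilibria: (Concede, Walk); (Bluff, Push)

Side A against Concede: payoffs 7, 1, 2, 6, 3 → best response Concede.
Side A against Hold: payoffs 7, 3, 1, 8, 6 → best response Walk.
Side A against Push: payoffs 8, 0, 3, 7, 12 → best response Bluff.
Side A against Walk: payoffs 10, 4, 6, 9, 2 → best response Concede.
Side B against Concede: payoffs 6, 3, 4, 7 → best response Walk.
Side B against Hold: payoffs 2, 6, 3, 9 → best response Walk.
Side B against Push: payoffs 3, 0, 8, 10 → best response Walk.
Side B against Walk: payoffs 3, 7, 2, 9 → best response Walk.
Side B against Bluff: payoffs 6, 3, 8, 1 → best response Push.
Mutual best responses: (Concede, Walk); (Bluff, Push).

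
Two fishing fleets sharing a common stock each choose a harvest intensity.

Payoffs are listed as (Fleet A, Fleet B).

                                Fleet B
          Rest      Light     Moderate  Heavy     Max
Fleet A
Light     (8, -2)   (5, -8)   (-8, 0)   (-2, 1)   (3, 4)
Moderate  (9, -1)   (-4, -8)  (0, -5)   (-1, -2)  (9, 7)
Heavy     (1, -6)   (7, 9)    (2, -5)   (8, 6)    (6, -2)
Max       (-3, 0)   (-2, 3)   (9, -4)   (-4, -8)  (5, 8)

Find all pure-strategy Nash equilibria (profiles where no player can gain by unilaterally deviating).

Fleet A against Rest: payoffs 8, 9, 1, -3 → best response Moderate.
Fleet A against Light: payoffs 5, -4, 7, -2 → best response Heavy.
Fleet A against Moderate: payoffs -8, 0, 2, 9 → best response Max.
Fleet A against Heavy: payoffs -2, -1, 8, -4 → best response Heavy.
Fleet A against Max: payoffs 3, 9, 6, 5 → best response Moderate.
Fleet B against Light: payoffs -2, -8, 0, 1, 4 → best response Max.
Fleet B against Moderate: payoffs -1, -8, -5, -2, 7 → best response Max.
Fleet B against Heavy: payoffs -6, 9, -5, 6, -2 → best response Light.
Fleet B against Max: payoffs 0, 3, -4, -8, 8 → best response Max.
Mutual best responses: (Moderate, Max); (Heavy, Light).

The pure Nash equilibria are (Moderate, Max), (Heavy, Light).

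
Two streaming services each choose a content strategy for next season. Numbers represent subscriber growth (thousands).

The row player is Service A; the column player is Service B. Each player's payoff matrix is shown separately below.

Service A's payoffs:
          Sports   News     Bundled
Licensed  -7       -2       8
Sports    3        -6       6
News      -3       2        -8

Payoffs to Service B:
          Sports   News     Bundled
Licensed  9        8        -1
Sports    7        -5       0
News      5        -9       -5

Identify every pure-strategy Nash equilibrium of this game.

The unique pure-strategy Nash equilibrium is (Sports, Sports).

(Licensed, Sports): Service A can switch to Sports (-7 → 3). Not NE.
(Licensed, News): Service A can switch to News (-2 → 2). Not NE.
(Licensed, Bundled): Service B can switch to Sports (-1 → 9). Not NE.
(Sports, Sports): Service A gets 3, best alternative -3; Service B gets 7, best alternative 0. No profitable deviation — NE.
(Sports, News): Service A can switch to Licensed (-6 → -2). Not NE.
(Sports, Bundled): Service A can switch to Licensed (6 → 8). Not NE.
(News, Sports): Service A can switch to Sports (-3 → 3). Not NE.
(News, News): Service B can switch to Sports (-9 → 5). Not NE.
(News, Bundled): Service A can switch to Licensed (-8 → 8). Not NE.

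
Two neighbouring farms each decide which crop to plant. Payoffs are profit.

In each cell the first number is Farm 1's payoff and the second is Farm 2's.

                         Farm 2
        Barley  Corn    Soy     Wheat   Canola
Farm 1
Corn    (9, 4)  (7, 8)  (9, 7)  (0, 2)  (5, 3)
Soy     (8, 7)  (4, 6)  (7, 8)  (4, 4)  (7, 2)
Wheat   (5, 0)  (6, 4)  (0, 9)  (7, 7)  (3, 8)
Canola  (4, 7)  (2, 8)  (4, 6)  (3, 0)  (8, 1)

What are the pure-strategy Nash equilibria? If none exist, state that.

(Corn, Barley): Farm 2 can switch to Corn (4 → 8). Not NE.
(Corn, Corn): Farm 1 gets 7, best alternative 6; Farm 2 gets 8, best alternative 7. No profitable deviation — NE.
(Corn, Soy): Farm 2 can switch to Corn (7 → 8). Not NE.
(Corn, Wheat): Farm 1 can switch to Soy (0 → 4). Not NE.
(Corn, Canola): Farm 1 can switch to Soy (5 → 7). Not NE.
(Soy, Barley): Farm 1 can switch to Corn (8 → 9). Not NE.
(Soy, Corn): Farm 1 can switch to Corn (4 → 7). Not NE.
(Soy, Soy): Farm 1 can switch to Corn (7 → 9). Not NE.
(Soy, Wheat): Farm 1 can switch to Wheat (4 → 7). Not NE.
(Soy, Canola): Farm 1 can switch to Canola (7 → 8). Not NE.
(Wheat, Barley): Farm 1 can switch to Corn (5 → 9). Not NE.
(The remaining 9 profiles each have a profitable deviation by the same check.)

(Corn, Corn)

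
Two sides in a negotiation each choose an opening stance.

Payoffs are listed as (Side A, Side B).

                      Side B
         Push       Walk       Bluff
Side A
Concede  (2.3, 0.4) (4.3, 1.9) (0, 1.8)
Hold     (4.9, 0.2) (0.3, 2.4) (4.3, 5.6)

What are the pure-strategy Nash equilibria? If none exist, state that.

Pure-strategy Nash equilibria: (Concede, Walk); (Hold, Bluff)

(Concede, Push): Side A can switch to Hold (2.3 → 4.9). Not NE.
(Concede, Walk): Side A gets 4.3, best alternative 0.3; Side B gets 1.9, best alternative 1.8. No profitable deviation — NE.
(Concede, Bluff): Side A can switch to Hold (0 → 4.3). Not NE.
(Hold, Push): Side B can switch to Walk (0.2 → 2.4). Not NE.
(Hold, Walk): Side A can switch to Concede (0.3 → 4.3). Not NE.
(Hold, Bluff): Side A gets 4.3, best alternative 0; Side B gets 5.6, best alternative 2.4. No profitable deviation — NE.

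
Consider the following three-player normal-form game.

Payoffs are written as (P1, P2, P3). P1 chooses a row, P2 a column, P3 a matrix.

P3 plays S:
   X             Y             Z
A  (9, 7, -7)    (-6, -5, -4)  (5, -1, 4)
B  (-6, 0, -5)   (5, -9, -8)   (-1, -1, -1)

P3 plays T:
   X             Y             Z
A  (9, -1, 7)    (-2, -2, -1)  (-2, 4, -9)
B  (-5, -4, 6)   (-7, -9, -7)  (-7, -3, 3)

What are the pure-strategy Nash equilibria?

This game has no pure Nash equilibrium.

(A, X, S): P3 can switch to T (-7 → 7). Not NE.
(A, X, T): P2 can switch to Z (-1 → 4). Not NE.
(A, Y, S): P1 can switch to B (-6 → 5). Not NE.
(A, Y, T): P2 can switch to X (-2 → -1). Not NE.
(A, Z, S): P2 can switch to X (-1 → 7). Not NE.
(A, Z, T): P3 can switch to S (-9 → 4). Not NE.
(B, X, S): P1 can switch to A (-6 → 9). Not NE.
(B, X, T): P1 can switch to A (-5 → 9). Not NE.
(B, Y, S): P2 can switch to X (-9 → 0). Not NE.
(B, Y, T): P1 can switch to A (-7 → -2). Not NE.
(B, Z, S): P1 can switch to A (-1 → 5). Not NE.
(B, Z, T): P1 can switch to A (-7 → -2). Not NE.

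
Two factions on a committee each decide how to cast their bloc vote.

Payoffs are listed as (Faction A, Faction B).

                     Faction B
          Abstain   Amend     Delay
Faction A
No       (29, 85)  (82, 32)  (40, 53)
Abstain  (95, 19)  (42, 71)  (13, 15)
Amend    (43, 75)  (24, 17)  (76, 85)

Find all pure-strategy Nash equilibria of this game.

For each strategy profile, look for a profitable unilateral deviation.
(No, Abstain): Faction A can switch to Abstain (29 → 95). Not NE.
(No, Amend): Faction B can switch to Abstain (32 → 85). Not NE.
(No, Delay): Faction A can switch to Amend (40 → 76). Not NE.
(Abstain, Abstain): Faction B can switch to Amend (19 → 71). Not NE.
(Abstain, Amend): Faction A can switch to No (42 → 82). Not NE.
(Abstain, Delay): Faction A can switch to No (13 → 40). Not NE.
(Amend, Delay): Faction A gets 76, best alternative 40; Faction B gets 85, best alternative 75. No profitable deviation — NE.
(The remaining 2 profiles each have a profitable deviation by the same check.)

Pure NE: (Amend, Delay)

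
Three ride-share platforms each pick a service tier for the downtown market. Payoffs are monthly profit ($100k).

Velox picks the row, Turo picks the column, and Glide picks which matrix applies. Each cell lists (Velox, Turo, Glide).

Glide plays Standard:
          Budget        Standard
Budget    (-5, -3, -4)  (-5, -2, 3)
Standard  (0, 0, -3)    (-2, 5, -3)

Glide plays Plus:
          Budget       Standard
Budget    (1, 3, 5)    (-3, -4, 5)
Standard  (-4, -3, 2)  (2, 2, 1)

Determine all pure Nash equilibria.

(Budget, Budget, Plus); (Standard, Standard, Plus)

(Budget, Budget, Standard): Velox can switch to Standard (-5 → 0). Not NE.
(Budget, Budget, Plus): Velox gets 1, best alternative -4; Turo gets 3, best alternative -4; Glide gets 5, best alternative -4. No profitable deviation — NE.
(Budget, Standard, Standard): Velox can switch to Standard (-5 → -2). Not NE.
(Budget, Standard, Plus): Velox can switch to Standard (-3 → 2). Not NE.
(Standard, Budget, Standard): Turo can switch to Standard (0 → 5). Not NE.
(Standard, Budget, Plus): Velox can switch to Budget (-4 → 1). Not NE.
(Standard, Standard, Standard): Glide can switch to Plus (-3 → 1). Not NE.
(Standard, Standard, Plus): Velox gets 2, best alternative -3; Turo gets 2, best alternative -3; Glide gets 1, best alternative -3. No profitable deviation — NE.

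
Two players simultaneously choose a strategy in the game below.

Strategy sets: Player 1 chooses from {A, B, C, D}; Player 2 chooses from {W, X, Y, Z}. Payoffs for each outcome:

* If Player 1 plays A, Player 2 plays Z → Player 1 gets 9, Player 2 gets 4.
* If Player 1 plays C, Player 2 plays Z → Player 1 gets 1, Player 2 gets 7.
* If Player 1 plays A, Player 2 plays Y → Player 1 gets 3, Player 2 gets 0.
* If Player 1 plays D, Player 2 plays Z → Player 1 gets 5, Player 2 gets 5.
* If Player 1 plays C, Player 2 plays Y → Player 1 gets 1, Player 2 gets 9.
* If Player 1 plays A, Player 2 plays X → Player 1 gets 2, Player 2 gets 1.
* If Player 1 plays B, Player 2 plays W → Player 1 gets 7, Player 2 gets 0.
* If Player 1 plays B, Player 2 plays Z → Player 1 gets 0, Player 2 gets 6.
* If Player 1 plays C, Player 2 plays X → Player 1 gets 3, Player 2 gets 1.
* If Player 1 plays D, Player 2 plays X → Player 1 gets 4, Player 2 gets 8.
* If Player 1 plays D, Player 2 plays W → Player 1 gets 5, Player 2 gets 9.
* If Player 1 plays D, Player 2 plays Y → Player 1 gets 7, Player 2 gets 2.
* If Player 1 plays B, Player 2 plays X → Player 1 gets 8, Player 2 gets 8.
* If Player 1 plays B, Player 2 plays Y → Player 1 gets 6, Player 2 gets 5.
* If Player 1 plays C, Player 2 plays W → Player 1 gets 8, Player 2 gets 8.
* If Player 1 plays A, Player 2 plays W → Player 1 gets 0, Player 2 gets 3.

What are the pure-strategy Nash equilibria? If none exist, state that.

Player 1 against W: payoffs 0, 7, 8, 5 → best response C.
Player 1 against X: payoffs 2, 8, 3, 4 → best response B.
Player 1 against Y: payoffs 3, 6, 1, 7 → best response D.
Player 1 against Z: payoffs 9, 0, 1, 5 → best response A.
Player 2 against A: payoffs 3, 1, 0, 4 → best response Z.
Player 2 against B: payoffs 0, 8, 5, 6 → best response X.
Player 2 against C: payoffs 8, 1, 9, 7 → best response Y.
Player 2 against D: payoffs 9, 8, 2, 5 → best response W.
Mutual best responses: (A, Z); (B, X).

The pure Nash equilibria are (A, Z) and (B, X).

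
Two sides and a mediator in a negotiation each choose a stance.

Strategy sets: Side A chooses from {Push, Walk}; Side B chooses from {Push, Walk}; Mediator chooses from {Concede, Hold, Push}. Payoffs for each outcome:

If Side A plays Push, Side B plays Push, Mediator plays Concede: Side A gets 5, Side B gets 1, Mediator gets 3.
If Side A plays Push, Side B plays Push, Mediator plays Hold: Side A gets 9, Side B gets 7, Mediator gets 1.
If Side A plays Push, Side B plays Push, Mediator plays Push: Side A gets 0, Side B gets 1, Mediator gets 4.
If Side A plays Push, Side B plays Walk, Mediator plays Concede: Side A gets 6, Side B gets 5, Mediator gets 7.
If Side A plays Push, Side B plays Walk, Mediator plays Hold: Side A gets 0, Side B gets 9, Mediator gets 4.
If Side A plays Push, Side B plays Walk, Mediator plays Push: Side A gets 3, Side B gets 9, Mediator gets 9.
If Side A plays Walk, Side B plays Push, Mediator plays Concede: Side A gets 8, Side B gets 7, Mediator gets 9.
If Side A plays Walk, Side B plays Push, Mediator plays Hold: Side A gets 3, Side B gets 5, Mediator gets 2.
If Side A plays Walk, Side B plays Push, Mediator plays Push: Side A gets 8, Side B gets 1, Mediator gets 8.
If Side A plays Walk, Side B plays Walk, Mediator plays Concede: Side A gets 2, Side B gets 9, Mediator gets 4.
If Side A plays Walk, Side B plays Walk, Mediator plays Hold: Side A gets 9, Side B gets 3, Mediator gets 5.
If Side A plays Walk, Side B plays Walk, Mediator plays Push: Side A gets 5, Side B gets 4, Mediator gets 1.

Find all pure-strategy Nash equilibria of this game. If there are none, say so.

Side A against (Push, Concede): payoffs 5, 8 → best response Walk.
Side A against (Push, Hold): payoffs 9, 3 → best response Push.
Side A against (Push, Push): payoffs 0, 8 → best response Walk.
Side A against (Walk, Concede): payoffs 6, 2 → best response Push.
Side A against (Walk, Hold): payoffs 0, 9 → best response Walk.
Side A against (Walk, Push): payoffs 3, 5 → best response Walk.
Side B against (Push, Concede): payoffs 1, 5 → best response Walk.
Side B against (Push, Hold): payoffs 7, 9 → best response Walk.
Side B against (Push, Push): payoffs 1, 9 → best response Walk.
Side B against (Walk, Concede): payoffs 7, 9 → best response Walk.
Side B against (Walk, Hold): payoffs 5, 3 → best response Push.
Side B against (Walk, Push): payoffs 1, 4 → best response Walk.
Mediator against (Push, Push): payoffs 3, 1, 4 → best response Push.
Mediator against (Push, Walk): payoffs 7, 4, 9 → best response Push.
Mediator against (Walk, Push): payoffs 9, 2, 8 → best response Concede.
Mediator against (Walk, Walk): payoffs 4, 5, 1 → best response Hold.
No profile is a mutual best response for all players.

No pure-strategy Nash equilibrium.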